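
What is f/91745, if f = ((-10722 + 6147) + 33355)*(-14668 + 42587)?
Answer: 160701764/18349 ≈ 8758.1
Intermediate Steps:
f = 803508820 (f = (-4575 + 33355)*27919 = 28780*27919 = 803508820)
f/91745 = 803508820/91745 = 803508820*(1/91745) = 160701764/18349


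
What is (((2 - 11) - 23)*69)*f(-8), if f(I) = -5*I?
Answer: -88320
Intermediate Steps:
(((2 - 11) - 23)*69)*f(-8) = (((2 - 11) - 23)*69)*(-5*(-8)) = ((-9 - 23)*69)*40 = -32*69*40 = -2208*40 = -88320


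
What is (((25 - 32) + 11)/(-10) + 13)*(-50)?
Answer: -630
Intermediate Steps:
(((25 - 32) + 11)/(-10) + 13)*(-50) = ((-7 + 11)*(-⅒) + 13)*(-50) = (4*(-⅒) + 13)*(-50) = (-⅖ + 13)*(-50) = (63/5)*(-50) = -630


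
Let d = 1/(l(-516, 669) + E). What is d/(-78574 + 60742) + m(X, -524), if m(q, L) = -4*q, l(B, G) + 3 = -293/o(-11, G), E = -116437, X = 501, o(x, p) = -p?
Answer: -927904324936769/463026110248 ≈ -2004.0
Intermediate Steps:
l(B, G) = -3 + 293/G (l(B, G) = -3 - 293*(-1/G) = -3 - (-293)/G = -3 + 293/G)
d = -669/77898067 (d = 1/((-3 + 293/669) - 116437) = 1/(-1714/669 - 116437) = 1/(-77898067/669) = -669/77898067 ≈ -8.5881e-6)
d/(-78574 + 60742) + m(X, -524) = -669/(77898067*(-78574 + 60742)) - 4*501 = -669/77898067/(-17832) - 2004 = -669/77898067*(-1/17832) - 2004 = 223/463026110248 - 2004 = -927904324936769/463026110248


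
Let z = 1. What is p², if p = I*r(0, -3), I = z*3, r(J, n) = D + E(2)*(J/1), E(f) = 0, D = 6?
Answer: 324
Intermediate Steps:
r(J, n) = 6 (r(J, n) = 6 + 0*(J/1) = 6 + 0*(J*1) = 6 + 0*J = 6 + 0 = 6)
I = 3 (I = 1*3 = 3)
p = 18 (p = 3*6 = 18)
p² = 18² = 324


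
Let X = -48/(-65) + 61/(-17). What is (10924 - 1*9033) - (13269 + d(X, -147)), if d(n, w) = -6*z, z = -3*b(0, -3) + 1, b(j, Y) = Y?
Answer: -11318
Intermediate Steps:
X = -3149/1105 (X = -48*(-1/65) + 61*(-1/17) = 48/65 - 61/17 = -3149/1105 ≈ -2.8498)
z = 10 (z = -3*(-3) + 1 = 9 + 1 = 10)
d(n, w) = -60 (d(n, w) = -6*10 = -60)
(10924 - 1*9033) - (13269 + d(X, -147)) = (10924 - 1*9033) - (13269 - 60) = (10924 - 9033) - 1*13209 = 1891 - 13209 = -11318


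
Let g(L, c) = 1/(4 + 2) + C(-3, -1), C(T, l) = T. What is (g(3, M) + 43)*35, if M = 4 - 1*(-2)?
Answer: 8435/6 ≈ 1405.8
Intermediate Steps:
M = 6 (M = 4 + 2 = 6)
g(L, c) = -17/6 (g(L, c) = 1/(4 + 2) - 3 = 1/6 - 3 = ⅙ - 3 = -17/6)
(g(3, M) + 43)*35 = (-17/6 + 43)*35 = (241/6)*35 = 8435/6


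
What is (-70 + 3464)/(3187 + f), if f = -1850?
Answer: 3394/1337 ≈ 2.5385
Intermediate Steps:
(-70 + 3464)/(3187 + f) = (-70 + 3464)/(3187 - 1850) = 3394/1337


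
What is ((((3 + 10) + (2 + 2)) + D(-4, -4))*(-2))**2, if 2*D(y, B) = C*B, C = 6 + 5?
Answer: 100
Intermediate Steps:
C = 11
D(y, B) = 11*B/2 (D(y, B) = (11*B)/2 = 11*B/2)
((((3 + 10) + (2 + 2)) + D(-4, -4))*(-2))**2 = ((((3 + 10) + (2 + 2)) + (11/2)*(-4))*(-2))**2 = (((13 + 4) - 22)*(-2))**2 = ((17 - 22)*(-2))**2 = (-5*(-2))**2 = 10**2 = 100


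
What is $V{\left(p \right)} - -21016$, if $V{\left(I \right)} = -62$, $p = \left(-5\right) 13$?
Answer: $20954$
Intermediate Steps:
$p = -65$
$V{\left(p \right)} - -21016 = -62 - -21016 = -62 + 21016 = 20954$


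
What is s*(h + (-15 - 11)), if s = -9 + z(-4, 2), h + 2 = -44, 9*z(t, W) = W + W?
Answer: 616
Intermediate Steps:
z(t, W) = 2*W/9 (z(t, W) = (W + W)/9 = (2*W)/9 = 2*W/9)
h = -46 (h = -2 - 44 = -46)
s = -77/9 (s = -9 + (2/9)*2 = -9 + 4/9 = -77/9 ≈ -8.5556)
s*(h + (-15 - 11)) = -77*(-46 + (-15 - 11))/9 = -77*(-46 - 26)/9 = -77/9*(-72) = 616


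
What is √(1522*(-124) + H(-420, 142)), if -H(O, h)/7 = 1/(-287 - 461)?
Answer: 3*I*√2933168491/374 ≈ 434.43*I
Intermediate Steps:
H(O, h) = 7/748 (H(O, h) = -7/(-287 - 461) = -7/(-748) = -7*(-1/748) = 7/748)
√(1522*(-124) + H(-420, 142)) = √(1522*(-124) + 7/748) = √(-188728 + 7/748) = √(-141168537/748) = 3*I*√2933168491/374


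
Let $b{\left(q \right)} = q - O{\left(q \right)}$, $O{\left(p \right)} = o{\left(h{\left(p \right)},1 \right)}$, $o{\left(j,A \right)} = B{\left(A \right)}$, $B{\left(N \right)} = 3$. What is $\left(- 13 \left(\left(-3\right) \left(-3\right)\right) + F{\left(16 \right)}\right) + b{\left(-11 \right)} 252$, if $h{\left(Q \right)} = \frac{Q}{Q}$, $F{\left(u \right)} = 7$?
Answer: $-3638$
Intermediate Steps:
$h{\left(Q \right)} = 1$
$o{\left(j,A \right)} = 3$
$O{\left(p \right)} = 3$
$b{\left(q \right)} = -3 + q$ ($b{\left(q \right)} = q - 3 = -3 + q$)
$\left(- 13 \left(\left(-3\right) \left(-3\right)\right) + F{\left(16 \right)}\right) + b{\left(-11 \right)} 252 = \left(- 13 \left(\left(-3\right) \left(-3\right)\right) + 7\right) + \left(-3 - 11\right) 252 = \left(\left(-13\right) 9 + 7\right) - 3528 = \left(-117 + 7\right) - 3528 = -110 - 3528 = -3638$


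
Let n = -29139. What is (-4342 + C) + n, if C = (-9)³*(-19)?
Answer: -19630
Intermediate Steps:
C = 13851 (C = -729*(-19) = 13851)
(-4342 + C) + n = (-4342 + 13851) - 29139 = 9509 - 29139 = -19630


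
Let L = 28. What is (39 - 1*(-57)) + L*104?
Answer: 3008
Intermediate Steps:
(39 - 1*(-57)) + L*104 = (39 - 1*(-57)) + 28*104 = (39 + 57) + 2912 = 96 + 2912 = 3008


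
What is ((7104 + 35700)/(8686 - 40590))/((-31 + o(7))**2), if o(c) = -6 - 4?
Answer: -261/327016 ≈ -0.00079813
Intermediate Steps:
o(c) = -10
((7104 + 35700)/(8686 - 40590))/((-31 + o(7))**2) = ((7104 + 35700)/(8686 - 40590))/((-31 - 10)**2) = (42804/(-31904))/((-41)**2) = (42804*(-1/31904))/1681 = -10701/7976*1/1681 = -261/327016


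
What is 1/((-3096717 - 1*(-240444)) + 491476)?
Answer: -1/2364797 ≈ -4.2287e-7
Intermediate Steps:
1/((-3096717 - 1*(-240444)) + 491476) = 1/((-3096717 + 240444) + 491476) = 1/(-2856273 + 491476) = 1/(-2364797) = -1/2364797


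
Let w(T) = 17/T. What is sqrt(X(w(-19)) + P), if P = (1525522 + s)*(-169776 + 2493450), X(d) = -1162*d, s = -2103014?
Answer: I*sqrt(484427035189162)/19 ≈ 1.1584e+6*I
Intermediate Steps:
P = -1341903145608 (P = (1525522 - 2103014)*(-169776 + 2493450) = -577492*2323674 = -1341903145608)
sqrt(X(w(-19)) + P) = sqrt(-19754/(-19) - 1341903145608) = sqrt(-19754*(-1)/19 - 1341903145608) = sqrt(-1162*(-17/19) - 1341903145608) = sqrt(19754/19 - 1341903145608) = sqrt(-25496159746798/19) = I*sqrt(484427035189162)/19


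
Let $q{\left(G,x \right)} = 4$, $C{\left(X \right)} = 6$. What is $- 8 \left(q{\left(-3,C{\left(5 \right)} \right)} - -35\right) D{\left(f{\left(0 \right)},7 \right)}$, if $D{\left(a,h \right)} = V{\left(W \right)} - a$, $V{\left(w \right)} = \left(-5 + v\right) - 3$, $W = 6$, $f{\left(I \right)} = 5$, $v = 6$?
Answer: $2184$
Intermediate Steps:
$V{\left(w \right)} = -2$ ($V{\left(w \right)} = \left(-5 + 6\right) - 3 = 1 - 3 = -2$)
$D{\left(a,h \right)} = -2 - a$
$- 8 \left(q{\left(-3,C{\left(5 \right)} \right)} - -35\right) D{\left(f{\left(0 \right)},7 \right)} = - 8 \left(4 - -35\right) \left(-2 - 5\right) = - 8 \left(4 + 35\right) \left(-2 - 5\right) = \left(-8\right) 39 \left(-7\right) = \left(-312\right) \left(-7\right) = 2184$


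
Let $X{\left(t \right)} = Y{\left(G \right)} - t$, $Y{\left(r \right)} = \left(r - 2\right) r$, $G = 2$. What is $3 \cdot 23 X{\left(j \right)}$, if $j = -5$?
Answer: $345$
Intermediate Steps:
$Y{\left(r \right)} = r \left(-2 + r\right)$ ($Y{\left(r \right)} = \left(-2 + r\right) r = r \left(-2 + r\right)$)
$X{\left(t \right)} = - t$ ($X{\left(t \right)} = 2 \left(-2 + 2\right) - t = 2 \cdot 0 - t = 0 - t = - t$)
$3 \cdot 23 X{\left(j \right)} = 3 \cdot 23 \left(\left(-1\right) \left(-5\right)\right) = 69 \cdot 5 = 345$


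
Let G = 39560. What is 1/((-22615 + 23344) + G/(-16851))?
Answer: 16851/12244819 ≈ 0.0013762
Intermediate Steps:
1/((-22615 + 23344) + G/(-16851)) = 1/((-22615 + 23344) + 39560/(-16851)) = 1/(729 + 39560*(-1/16851)) = 1/(729 - 39560/16851) = 1/(12244819/16851) = 16851/12244819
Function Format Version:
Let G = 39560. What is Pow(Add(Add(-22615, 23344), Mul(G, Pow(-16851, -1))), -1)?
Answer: Rational(16851, 12244819) ≈ 0.0013762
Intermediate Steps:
Pow(Add(Add(-22615, 23344), Mul(G, Pow(-16851, -1))), -1) = Pow(Add(Add(-22615, 23344), Mul(39560, Pow(-16851, -1))), -1) = Pow(Add(729, Mul(39560, Rational(-1, 16851))), -1) = Pow(Add(729, Rational(-39560, 16851)), -1) = Pow(Rational(12244819, 16851), -1) = Rational(16851, 12244819)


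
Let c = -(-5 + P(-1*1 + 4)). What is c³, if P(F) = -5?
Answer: 1000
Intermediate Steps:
c = 10 (c = -(-5 - 5) = -1*(-10) = 10)
c³ = 10³ = 1000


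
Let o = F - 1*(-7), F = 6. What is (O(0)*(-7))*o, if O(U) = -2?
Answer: 182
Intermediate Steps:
o = 13 (o = 6 - 1*(-7) = 6 + 7 = 13)
(O(0)*(-7))*o = -2*(-7)*13 = 14*13 = 182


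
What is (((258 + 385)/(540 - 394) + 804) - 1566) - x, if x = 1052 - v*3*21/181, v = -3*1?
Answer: -47847975/26426 ≈ -1810.6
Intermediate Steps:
v = -3
x = 190601/181 (x = 1052 - (-3*3)*21/181 = 1052 - (-9)*21*(1/181) = 1052 - (-9)*21/181 = 1052 - 1*(-189/181) = 1052 + 189/181 = 190601/181 ≈ 1053.0)
(((258 + 385)/(540 - 394) + 804) - 1566) - x = (((258 + 385)/(540 - 394) + 804) - 1566) - 1*190601/181 = ((643/146 + 804) - 1566) - 190601/181 = (118027/146 - 1566) - 190601/181 = -110609/146 - 190601/181 = -47847975/26426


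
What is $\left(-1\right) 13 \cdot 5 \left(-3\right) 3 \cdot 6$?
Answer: $3510$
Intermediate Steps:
$\left(-1\right) 13 \cdot 5 \left(-3\right) 3 \cdot 6 = \left(-13\right) 5 \left(\left(-9\right) 6\right) = \left(-65\right) \left(-54\right) = 3510$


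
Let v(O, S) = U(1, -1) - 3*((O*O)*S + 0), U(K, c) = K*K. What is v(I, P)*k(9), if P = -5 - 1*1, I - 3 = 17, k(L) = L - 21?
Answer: -86412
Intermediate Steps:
k(L) = -21 + L
U(K, c) = K**2
I = 20 (I = 3 + 17 = 20)
P = -6 (P = -5 - 1 = -6)
v(O, S) = 1 - 3*S*O**2 (v(O, S) = 1**2 - 3*((O*O)*S + 0) = 1 - 3*(O**2*S + 0) = 1 - 3*(S*O**2 + 0) = 1 - 3*S*O**2)
v(I, P)*k(9) = (1 - 3*(-6)*20**2)*(-21 + 9) = (1 - 3*(-6)*400)*(-12) = (1 + 7200)*(-12) = 7201*(-12) = -86412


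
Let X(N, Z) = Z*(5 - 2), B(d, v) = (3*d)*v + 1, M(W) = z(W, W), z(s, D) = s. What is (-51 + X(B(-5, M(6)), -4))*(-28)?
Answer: 1764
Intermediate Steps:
M(W) = W
B(d, v) = 1 + 3*d*v (B(d, v) = 3*d*v + 1 = 1 + 3*d*v)
X(N, Z) = 3*Z (X(N, Z) = Z*3 = 3*Z)
(-51 + X(B(-5, M(6)), -4))*(-28) = (-51 + 3*(-4))*(-28) = (-51 - 12)*(-28) = -63*(-28) = 1764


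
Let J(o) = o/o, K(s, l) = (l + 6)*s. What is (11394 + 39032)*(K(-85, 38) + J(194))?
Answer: -188542814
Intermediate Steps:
K(s, l) = s*(6 + l) (K(s, l) = (6 + l)*s = s*(6 + l))
J(o) = 1
(11394 + 39032)*(K(-85, 38) + J(194)) = (11394 + 39032)*(-85*(6 + 38) + 1) = 50426*(-85*44 + 1) = 50426*(-3740 + 1) = 50426*(-3739) = -188542814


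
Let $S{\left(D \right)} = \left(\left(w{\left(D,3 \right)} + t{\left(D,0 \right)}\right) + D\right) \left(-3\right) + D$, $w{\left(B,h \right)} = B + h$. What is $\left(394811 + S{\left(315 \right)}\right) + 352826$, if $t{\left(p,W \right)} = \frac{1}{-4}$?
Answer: $\frac{2984215}{4} \approx 7.4605 \cdot 10^{5}$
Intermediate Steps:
$t{\left(p,W \right)} = - \frac{1}{4}$
$S{\left(D \right)} = - \frac{33}{4} - 5 D$ ($S{\left(D \right)} = \left(\left(\left(D + 3\right) - \frac{1}{4}\right) + D\right) \left(-3\right) + D = \left(\left(\left(3 + D\right) - \frac{1}{4}\right) + D\right) \left(-3\right) + D = \left(\left(\frac{11}{4} + D\right) + D\right) \left(-3\right) + D = \left(\frac{11}{4} + 2 D\right) \left(-3\right) + D = \left(- \frac{33}{4} - 6 D\right) + D = - \frac{33}{4} - 5 D$)
$\left(394811 + S{\left(315 \right)}\right) + 352826 = \left(394811 - \frac{6333}{4}\right) + 352826 = \frac{1572911}{4} + 352826 = \frac{2984215}{4}$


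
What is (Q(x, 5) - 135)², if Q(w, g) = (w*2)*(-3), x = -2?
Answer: 15129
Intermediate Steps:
Q(w, g) = -6*w (Q(w, g) = (2*w)*(-3) = -6*w)
(Q(x, 5) - 135)² = (-6*(-2) - 135)² = (12 - 135)² = (-123)² = 15129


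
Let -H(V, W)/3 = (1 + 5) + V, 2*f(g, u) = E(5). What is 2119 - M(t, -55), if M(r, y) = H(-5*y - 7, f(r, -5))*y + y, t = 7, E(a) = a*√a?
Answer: -43036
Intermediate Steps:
E(a) = a^(3/2)
f(g, u) = 5*√5/2 (f(g, u) = 5^(3/2)/2 = (5*√5)/2 = 5*√5/2)
H(V, W) = -18 - 3*V (H(V, W) = -3*((1 + 5) + V) = -3*(6 + V) = -18 - 3*V)
M(r, y) = y + y*(3 + 15*y) (M(r, y) = (-18 - 3*(-5*y - 7))*y + y = (-18 - 3*(-7 - 5*y))*y + y = (-18 + (21 + 15*y))*y + y = (3 + 15*y)*y + y = y*(3 + 15*y) + y = y + y*(3 + 15*y))
2119 - M(t, -55) = 2119 - (-55)*(4 + 15*(-55)) = 2119 - (-55)*(4 - 825) = 2119 - (-55)*(-821) = 2119 - 1*45155 = 2119 - 45155 = -43036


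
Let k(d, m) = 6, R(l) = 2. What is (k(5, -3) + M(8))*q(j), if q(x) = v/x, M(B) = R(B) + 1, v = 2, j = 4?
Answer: 9/2 ≈ 4.5000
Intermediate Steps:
M(B) = 3 (M(B) = 2 + 1 = 3)
q(x) = 2/x
(k(5, -3) + M(8))*q(j) = (6 + 3)*(2/4) = 9*(2*(¼)) = 9*(½) = 9/2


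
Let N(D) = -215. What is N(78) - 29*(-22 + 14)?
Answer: 17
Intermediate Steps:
N(78) - 29*(-22 + 14) = -215 - 29*(-22 + 14) = -215 - 29*(-8) = -215 + 232 = 17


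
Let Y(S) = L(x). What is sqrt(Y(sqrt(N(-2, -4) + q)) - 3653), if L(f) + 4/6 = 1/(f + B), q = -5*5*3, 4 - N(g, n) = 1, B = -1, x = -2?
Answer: 3*I*sqrt(406) ≈ 60.448*I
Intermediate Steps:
N(g, n) = 3 (N(g, n) = 4 - 1*1 = 4 - 1 = 3)
q = -75 (q = -25*3 = -75)
L(f) = -2/3 + 1/(-1 + f) (L(f) = -2/3 + 1/(f - 1) = -2/3 + 1/(-1 + f))
Y(S) = -1 (Y(S) = (5 - 2*(-2))/(3*(-1 - 2)) = (1/3)*(5 + 4)/(-3) = (1/3)*(-1/3)*9 = -1)
sqrt(Y(sqrt(N(-2, -4) + q)) - 3653) = sqrt(-1 - 3653) = sqrt(-3654) = 3*I*sqrt(406)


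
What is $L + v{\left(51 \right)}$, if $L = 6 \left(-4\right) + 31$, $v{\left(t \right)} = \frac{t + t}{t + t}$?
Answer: $8$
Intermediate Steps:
$v{\left(t \right)} = 1$ ($v{\left(t \right)} = \frac{2 t}{2 t} = 2 t \frac{1}{2 t} = 1$)
$L = 7$ ($L = -24 + 31 = 7$)
$L + v{\left(51 \right)} = 7 + 1 = 8$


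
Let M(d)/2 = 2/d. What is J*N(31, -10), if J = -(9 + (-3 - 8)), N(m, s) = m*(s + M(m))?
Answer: -612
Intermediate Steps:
M(d) = 4/d (M(d) = 2*(2/d) = 4/d)
N(m, s) = m*(s + 4/m)
J = 2 (J = -(9 - 11) = -1*(-2) = 2)
J*N(31, -10) = 2*(4 + 31*(-10)) = 2*(4 - 310) = 2*(-306) = -612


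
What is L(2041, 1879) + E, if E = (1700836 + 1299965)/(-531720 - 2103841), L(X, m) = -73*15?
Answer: -2888940096/2635561 ≈ -1096.1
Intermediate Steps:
L(X, m) = -1095
E = -3000801/2635561 (E = 3000801/(-2635561) = 3000801*(-1/2635561) = -3000801/2635561 ≈ -1.1386)
L(2041, 1879) + E = -1095 - 3000801/2635561 = -2888940096/2635561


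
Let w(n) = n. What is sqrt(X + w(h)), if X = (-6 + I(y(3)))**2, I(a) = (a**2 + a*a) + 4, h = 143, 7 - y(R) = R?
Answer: sqrt(1043) ≈ 32.296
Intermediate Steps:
y(R) = 7 - R
I(a) = 4 + 2*a**2 (I(a) = (a**2 + a**2) + 4 = 2*a**2 + 4 = 4 + 2*a**2)
X = 900 (X = (-6 + (4 + 2*(7 - 1*3)**2))**2 = (-6 + (4 + 2*(7 - 3)**2))**2 = (-6 + (4 + 2*4**2))**2 = (-6 + (4 + 2*16))**2 = (-6 + (4 + 32))**2 = (-6 + 36)**2 = 30**2 = 900)
sqrt(X + w(h)) = sqrt(900 + 143) = sqrt(1043)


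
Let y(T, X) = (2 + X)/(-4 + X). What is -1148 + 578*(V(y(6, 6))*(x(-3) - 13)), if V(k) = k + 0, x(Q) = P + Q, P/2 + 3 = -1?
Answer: -56636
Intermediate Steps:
P = -8 (P = -6 + 2*(-1) = -6 - 2 = -8)
y(T, X) = (2 + X)/(-4 + X)
x(Q) = -8 + Q
V(k) = k
-1148 + 578*(V(y(6, 6))*(x(-3) - 13)) = -1148 + 578*(((2 + 6)/(-4 + 6))*((-8 - 3) - 13)) = -1148 + 578*((8/2)*(-11 - 13)) = -1148 + 578*(((½)*8)*(-24)) = -1148 + 578*(4*(-24)) = -1148 + 578*(-96) = -1148 - 55488 = -56636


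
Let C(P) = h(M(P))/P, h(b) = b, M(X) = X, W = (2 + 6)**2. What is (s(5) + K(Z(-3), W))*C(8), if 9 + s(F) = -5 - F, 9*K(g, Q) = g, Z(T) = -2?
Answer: -173/9 ≈ -19.222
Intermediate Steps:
W = 64 (W = 8**2 = 64)
K(g, Q) = g/9
s(F) = -14 - F (s(F) = -9 + (-5 - F) = -14 - F)
C(P) = 1 (C(P) = P/P = 1)
(s(5) + K(Z(-3), W))*C(8) = ((-14 - 1*5) + (1/9)*(-2))*1 = ((-14 - 5) - 2/9)*1 = (-19 - 2/9)*1 = -173/9*1 = -173/9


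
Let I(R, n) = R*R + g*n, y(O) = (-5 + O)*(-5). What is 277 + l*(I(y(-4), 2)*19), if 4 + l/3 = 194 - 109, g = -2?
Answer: 9331234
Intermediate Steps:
y(O) = 25 - 5*O
I(R, n) = R**2 - 2*n (I(R, n) = R*R - 2*n = R**2 - 2*n)
l = 243 (l = -12 + 3*(194 - 109) = -12 + 3*85 = -12 + 255 = 243)
277 + l*(I(y(-4), 2)*19) = 277 + 243*(((25 - 5*(-4))**2 - 2*2)*19) = 277 + 243*(((25 + 20)**2 - 4)*19) = 277 + 243*((45**2 - 4)*19) = 277 + 243*((2025 - 4)*19) = 277 + 243*(2021*19) = 277 + 243*38399 = 277 + 9330957 = 9331234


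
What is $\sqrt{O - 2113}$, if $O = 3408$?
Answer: $\sqrt{1295} \approx 35.986$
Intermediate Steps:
$\sqrt{O - 2113} = \sqrt{3408 - 2113} = \sqrt{1295}$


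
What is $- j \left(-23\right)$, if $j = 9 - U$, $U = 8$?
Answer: $23$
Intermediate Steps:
$j = 1$ ($j = 9 - 8 = 1$)
$- j \left(-23\right) = - 1 \left(-23\right) = \left(-1\right) \left(-23\right) = 23$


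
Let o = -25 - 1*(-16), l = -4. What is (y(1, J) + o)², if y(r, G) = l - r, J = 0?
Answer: 196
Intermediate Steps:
y(r, G) = -4 - r
o = -9 (o = -25 + 16 = -9)
(y(1, J) + o)² = ((-4 - 1*1) - 9)² = ((-4 - 1) - 9)² = (-5 - 9)² = (-14)² = 196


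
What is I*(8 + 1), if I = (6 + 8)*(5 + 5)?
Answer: 1260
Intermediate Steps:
I = 140 (I = 14*10 = 140)
I*(8 + 1) = 140*(8 + 1) = 140*9 = 1260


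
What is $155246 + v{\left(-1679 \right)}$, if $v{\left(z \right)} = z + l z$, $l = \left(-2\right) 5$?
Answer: $170357$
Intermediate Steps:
$l = -10$
$v{\left(z \right)} = - 9 z$ ($v{\left(z \right)} = z - 10 z = - 9 z$)
$155246 + v{\left(-1679 \right)} = 155246 - -15111 = 155246 + 15111 = 170357$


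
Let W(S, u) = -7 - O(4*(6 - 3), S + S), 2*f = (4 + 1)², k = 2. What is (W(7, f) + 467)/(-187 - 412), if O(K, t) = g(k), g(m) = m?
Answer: -458/599 ≈ -0.76461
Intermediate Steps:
O(K, t) = 2
f = 25/2 (f = (4 + 1)²/2 = (½)*5² = (½)*25 = 25/2 ≈ 12.500)
W(S, u) = -9 (W(S, u) = -7 - 1*2 = -7 - 2 = -9)
(W(7, f) + 467)/(-187 - 412) = (-9 + 467)/(-187 - 412) = 458/(-599) = 458*(-1/599) = -458/599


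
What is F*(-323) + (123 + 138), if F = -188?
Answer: 60985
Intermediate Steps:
F*(-323) + (123 + 138) = -188*(-323) + (123 + 138) = 60724 + 261 = 60985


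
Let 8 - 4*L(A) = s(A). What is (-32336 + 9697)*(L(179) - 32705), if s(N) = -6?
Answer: 1480658517/2 ≈ 7.4033e+8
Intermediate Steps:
L(A) = 7/2 (L(A) = 2 - ¼*(-6) = 2 + 3/2 = 7/2)
(-32336 + 9697)*(L(179) - 32705) = (-32336 + 9697)*(7/2 - 32705) = -22639*(-65403/2) = 1480658517/2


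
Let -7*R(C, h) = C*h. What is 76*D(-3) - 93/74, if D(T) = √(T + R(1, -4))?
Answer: -93/74 + 76*I*√119/7 ≈ -1.2568 + 118.44*I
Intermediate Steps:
R(C, h) = -C*h/7
D(T) = √(4/7 + T) (D(T) = √(T - ⅐*1*(-4)) = √(T + 4/7) = √(4/7 + T))
76*D(-3) - 93/74 = 76*(√(28 + 49*(-3))/7) - 93/74 = 76*(√(28 - 147)/7) - 93*1/74 = 76*(√(-119)/7) - 93/74 = 76*((I*√119)/7) - 93/74 = 76*(I*√119/7) - 93/74 = 76*I*√119/7 - 93/74 = -93/74 + 76*I*√119/7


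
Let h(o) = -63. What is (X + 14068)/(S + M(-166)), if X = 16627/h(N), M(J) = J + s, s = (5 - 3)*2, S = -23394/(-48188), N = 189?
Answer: -2993359394/35023779 ≈ -85.466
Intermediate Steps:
S = 1671/3442 (S = -23394*(-1/48188) = 1671/3442 ≈ 0.48547)
s = 4 (s = 2*2 = 4)
M(J) = 4 + J (M(J) = J + 4 = 4 + J)
X = -16627/63 (X = 16627/(-63) = 16627*(-1/63) = -16627/63 ≈ -263.92)
(X + 14068)/(S + M(-166)) = (-16627/63 + 14068)/(1671/3442 + (4 - 166)) = 869657/(63*(1671/3442 - 162)) = 869657/(63*(-555933/3442)) = (869657/63)*(-3442/555933) = -2993359394/35023779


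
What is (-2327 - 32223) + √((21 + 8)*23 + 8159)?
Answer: -34550 + √8826 ≈ -34456.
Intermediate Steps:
(-2327 - 32223) + √((21 + 8)*23 + 8159) = -34550 + √(29*23 + 8159) = -34550 + √(667 + 8159) = -34550 + √8826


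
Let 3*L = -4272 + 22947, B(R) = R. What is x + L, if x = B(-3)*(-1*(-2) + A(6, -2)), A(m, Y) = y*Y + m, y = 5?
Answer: 6231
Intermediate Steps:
A(m, Y) = m + 5*Y (A(m, Y) = 5*Y + m = m + 5*Y)
x = 6 (x = -3*(-1*(-2) + (6 + 5*(-2))) = -3*(2 + (6 - 10)) = -3*(2 - 4) = -3*(-2) = 6)
L = 6225 (L = (-4272 + 22947)/3 = (⅓)*18675 = 6225)
x + L = 6 + 6225 = 6231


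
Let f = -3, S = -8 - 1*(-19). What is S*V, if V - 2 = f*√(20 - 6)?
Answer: 22 - 33*√14 ≈ -101.47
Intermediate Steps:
S = 11 (S = -8 + 19 = 11)
V = 2 - 3*√14 (V = 2 - 3*√(20 - 6) = 2 - 3*√14 ≈ -9.2250)
S*V = 11*(2 - 3*√14) = 22 - 33*√14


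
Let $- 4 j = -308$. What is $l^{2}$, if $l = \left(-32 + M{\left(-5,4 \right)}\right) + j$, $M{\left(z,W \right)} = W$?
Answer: $2401$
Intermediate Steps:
$j = 77$ ($j = \left(- \frac{1}{4}\right) \left(-308\right) = 77$)
$l = 49$ ($l = \left(-32 + 4\right) + 77 = -28 + 77 = 49$)
$l^{2} = 49^{2} = 2401$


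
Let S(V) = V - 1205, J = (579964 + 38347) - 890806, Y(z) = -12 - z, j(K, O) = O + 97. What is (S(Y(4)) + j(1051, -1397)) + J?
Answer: -275016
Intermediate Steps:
j(K, O) = 97 + O
J = -272495 (J = 618311 - 890806 = -272495)
S(V) = -1205 + V
(S(Y(4)) + j(1051, -1397)) + J = ((-1205 + (-12 - 1*4)) + (97 - 1397)) - 272495 = ((-1205 + (-12 - 4)) - 1300) - 272495 = ((-1205 - 16) - 1300) - 272495 = (-1221 - 1300) - 272495 = -2521 - 272495 = -275016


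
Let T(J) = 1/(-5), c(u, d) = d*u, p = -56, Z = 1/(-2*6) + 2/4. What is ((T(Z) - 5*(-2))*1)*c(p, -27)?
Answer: 74088/5 ≈ 14818.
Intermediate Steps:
Z = 5/12 (Z = 1/(-12) + 2*(1/4) = 1*(-1/12) + 1/2 = -1/12 + 1/2 = 5/12 ≈ 0.41667)
T(J) = -1/5
((T(Z) - 5*(-2))*1)*c(p, -27) = ((-1/5 - 5*(-2))*1)*(-27*(-56)) = ((-1/5 + 10)*1)*1512 = ((49/5)*1)*1512 = (49/5)*1512 = 74088/5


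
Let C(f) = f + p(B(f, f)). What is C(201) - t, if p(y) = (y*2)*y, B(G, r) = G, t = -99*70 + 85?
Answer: 87848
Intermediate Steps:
t = -6845 (t = -6930 + 85 = -6845)
p(y) = 2*y² (p(y) = (2*y)*y = 2*y²)
C(f) = f + 2*f²
C(201) - t = 201*(1 + 2*201) - 1*(-6845) = 201*(1 + 402) + 6845 = 201*403 + 6845 = 81003 + 6845 = 87848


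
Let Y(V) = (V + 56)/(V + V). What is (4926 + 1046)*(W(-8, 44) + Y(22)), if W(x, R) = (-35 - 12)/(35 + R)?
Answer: 6112342/869 ≈ 7033.8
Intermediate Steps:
Y(V) = (56 + V)/(2*V) (Y(V) = (56 + V)/((2*V)) = (56 + V)*(1/(2*V)) = (56 + V)/(2*V))
W(x, R) = -47/(35 + R)
(4926 + 1046)*(W(-8, 44) + Y(22)) = (4926 + 1046)*(-47/(35 + 44) + (½)*(56 + 22)/22) = 5972*(-47/79 + (½)*(1/22)*78) = 5972*(-47*1/79 + 39/22) = 5972*(-47/79 + 39/22) = 5972*(2047/1738) = 6112342/869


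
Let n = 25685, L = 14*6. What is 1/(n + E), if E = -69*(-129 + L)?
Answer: 1/28790 ≈ 3.4734e-5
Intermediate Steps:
L = 84
E = 3105 (E = -69*(-129 + 84) = -69*(-45) = 3105)
1/(n + E) = 1/(25685 + 3105) = 1/28790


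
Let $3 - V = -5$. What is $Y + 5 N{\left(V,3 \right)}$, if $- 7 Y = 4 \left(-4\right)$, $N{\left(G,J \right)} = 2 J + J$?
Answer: $\frac{331}{7} \approx 47.286$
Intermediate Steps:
$V = 8$ ($V = 3 - -5 = 3 + 5 = 8$)
$N{\left(G,J \right)} = 3 J$
$Y = \frac{16}{7}$ ($Y = - \frac{4 \left(-4\right)}{7} = \left(- \frac{1}{7}\right) \left(-16\right) = \frac{16}{7} \approx 2.2857$)
$Y + 5 N{\left(V,3 \right)} = \frac{16}{7} + 5 \cdot 3 \cdot 3 = \frac{16}{7} + 5 \cdot 9 = \frac{16}{7} + 45 = \frac{331}{7}$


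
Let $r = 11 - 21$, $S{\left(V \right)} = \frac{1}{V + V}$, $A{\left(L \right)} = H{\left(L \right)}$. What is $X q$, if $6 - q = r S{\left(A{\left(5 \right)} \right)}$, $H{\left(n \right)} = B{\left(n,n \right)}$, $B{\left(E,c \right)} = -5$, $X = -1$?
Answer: $-5$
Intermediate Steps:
$H{\left(n \right)} = -5$
$A{\left(L \right)} = -5$
$S{\left(V \right)} = \frac{1}{2 V}$
$r = -10$
$q = 5$ ($q = 6 - - 10 \frac{1}{2 \left(-5\right)} = 6 - - 10 \cdot \frac{1}{2} \left(- \frac{1}{5}\right) = 6 - \left(-10\right) \left(- \frac{1}{10}\right) = 6 - 1 = 5$)
$X q = \left(-1\right) 5 = -5$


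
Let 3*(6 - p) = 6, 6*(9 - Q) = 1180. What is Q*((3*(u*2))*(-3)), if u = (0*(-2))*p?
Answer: 0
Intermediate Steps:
Q = -563/3 (Q = 9 - 1/6*1180 = 9 - 590/3 = -563/3 ≈ -187.67)
p = 4 (p = 6 - 1/3*6 = 6 - 2 = 4)
u = 0 (u = (0*(-2))*4 = 0*4 = 0)
Q*((3*(u*2))*(-3)) = -563*3*(0*2)*(-3)/3 = -563*3*0*(-3)/3 = -0*(-3) = -563/3*0 = 0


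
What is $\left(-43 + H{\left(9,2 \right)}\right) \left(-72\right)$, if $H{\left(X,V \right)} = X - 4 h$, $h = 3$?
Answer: $3312$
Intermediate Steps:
$H{\left(X,V \right)} = -12 + X$ ($H{\left(X,V \right)} = X - 12 = -12 + X$)
$\left(-43 + H{\left(9,2 \right)}\right) \left(-72\right) = \left(-43 + \left(-12 + 9\right)\right) \left(-72\right) = \left(-43 - 3\right) \left(-72\right) = \left(-46\right) \left(-72\right) = 3312$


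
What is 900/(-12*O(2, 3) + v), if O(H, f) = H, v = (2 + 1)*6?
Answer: -150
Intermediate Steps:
v = 18 (v = 3*6 = 18)
900/(-12*O(2, 3) + v) = 900/(-12*2 + 18) = 900/(-24 + 18) = 900/(-6) = 900*(-⅙) = -150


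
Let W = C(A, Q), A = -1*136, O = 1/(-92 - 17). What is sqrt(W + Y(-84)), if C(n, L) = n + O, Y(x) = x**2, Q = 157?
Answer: sqrt(82216411)/109 ≈ 83.187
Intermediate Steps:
O = -1/109 (O = 1/(-109) = -1/109 ≈ -0.0091743)
A = -136
C(n, L) = -1/109 + n (C(n, L) = n - 1/109 = -1/109 + n)
W = -14825/109 (W = -1/109 - 136 = -14825/109 ≈ -136.01)
sqrt(W + Y(-84)) = sqrt(-14825/109 + (-84)**2) = sqrt(-14825/109 + 7056) = sqrt(754279/109) = sqrt(82216411)/109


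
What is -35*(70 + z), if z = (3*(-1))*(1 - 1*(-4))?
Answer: -1925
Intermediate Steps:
z = -15 (z = -3*(1 + 4) = -3*5 = -15)
-35*(70 + z) = -35*(70 - 15) = -35*55 = -1925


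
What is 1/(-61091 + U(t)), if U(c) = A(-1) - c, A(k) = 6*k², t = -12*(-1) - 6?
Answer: -1/61091 ≈ -1.6369e-5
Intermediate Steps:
t = 6 (t = -4*(-3) - 6 = 12 - 6 = 6)
U(c) = 6 - c (U(c) = 6*(-1)² - c = 6*1 - c = 6 - c)
1/(-61091 + U(t)) = 1/(-61091 + (6 - 1*6)) = 1/(-61091 + (6 - 6)) = 1/(-61091 + 0) = 1/(-61091) = -1/61091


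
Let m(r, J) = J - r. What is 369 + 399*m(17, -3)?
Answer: -7611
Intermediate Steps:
369 + 399*m(17, -3) = 369 + 399*(-3 - 1*17) = 369 + 399*(-3 - 17) = 369 + 399*(-20) = 369 - 7980 = -7611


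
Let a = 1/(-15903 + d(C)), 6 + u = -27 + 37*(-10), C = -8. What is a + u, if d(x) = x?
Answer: -6412134/15911 ≈ -403.00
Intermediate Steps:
u = -403 (u = -6 + (-27 + 37*(-10)) = -6 + (-27 - 370) = -6 - 397 = -403)
a = -1/15911 (a = 1/(-15903 - 8) = 1/(-15911) = -1/15911 ≈ -6.2850e-5)
a + u = -1/15911 - 403 = -6412134/15911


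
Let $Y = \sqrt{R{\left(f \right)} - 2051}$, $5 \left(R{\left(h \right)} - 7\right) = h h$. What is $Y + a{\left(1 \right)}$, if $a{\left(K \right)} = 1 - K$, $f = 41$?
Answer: $\frac{i \sqrt{42695}}{5} \approx 41.326 i$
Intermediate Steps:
$R{\left(h \right)} = 7 + \frac{h^{2}}{5}$ ($R{\left(h \right)} = 7 + \frac{h h}{5} = 7 + \frac{h^{2}}{5}$)
$Y = \frac{i \sqrt{42695}}{5}$ ($Y = \sqrt{\left(7 + \frac{41^{2}}{5}\right) - 2051} = \sqrt{\left(7 + \frac{1}{5} \cdot 1681\right) - 2051} = \sqrt{\left(7 + \frac{1681}{5}\right) - 2051} = \sqrt{\frac{1716}{5} - 2051} = \sqrt{- \frac{8539}{5}} = \frac{i \sqrt{42695}}{5} \approx 41.326 i$)
$Y + a{\left(1 \right)} = \frac{i \sqrt{42695}}{5} + \left(1 - 1\right) = \frac{i \sqrt{42695}}{5} + 0 = \frac{i \sqrt{42695}}{5}$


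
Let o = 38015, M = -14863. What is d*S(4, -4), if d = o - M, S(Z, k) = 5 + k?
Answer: 52878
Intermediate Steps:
d = 52878 (d = 38015 - 1*(-14863) = 38015 + 14863 = 52878)
d*S(4, -4) = 52878*(5 - 4) = 52878*1 = 52878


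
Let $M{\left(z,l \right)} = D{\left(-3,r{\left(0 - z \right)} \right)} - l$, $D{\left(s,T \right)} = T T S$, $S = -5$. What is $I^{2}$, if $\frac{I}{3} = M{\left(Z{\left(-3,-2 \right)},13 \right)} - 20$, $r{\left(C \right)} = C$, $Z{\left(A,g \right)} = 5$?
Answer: $224676$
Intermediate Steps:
$D{\left(s,T \right)} = - 5 T^{2}$ ($D{\left(s,T \right)} = T T \left(-5\right) = T^{2} \left(-5\right) = - 5 T^{2}$)
$M{\left(z,l \right)} = - l - 5 z^{2}$ ($M{\left(z,l \right)} = - 5 \left(0 - z\right)^{2} - l = - 5 \left(- z\right)^{2} - l = - 5 z^{2} - l = - l - 5 z^{2}$)
$I = -474$ ($I = 3 \left(\left(\left(-1\right) 13 - 5 \cdot 5^{2}\right) - 20\right) = 3 \left(\left(-13 - 125\right) - 20\right) = 3 \left(-138 - 20\right) = 3 \left(-158\right) = -474$)
$I^{2} = \left(-474\right)^{2} = 224676$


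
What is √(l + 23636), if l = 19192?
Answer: 2*√10707 ≈ 206.95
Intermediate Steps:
√(l + 23636) = √(19192 + 23636) = √42828 = 2*√10707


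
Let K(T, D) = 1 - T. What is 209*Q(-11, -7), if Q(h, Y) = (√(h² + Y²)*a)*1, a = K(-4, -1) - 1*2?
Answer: 627*√170 ≈ 8175.1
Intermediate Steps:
a = 3 (a = (1 - 1*(-4)) - 1*2 = (1 + 4) - 2 = 5 - 2 = 3)
Q(h, Y) = 3*√(Y² + h²) (Q(h, Y) = (√(h² + Y²)*3)*1 = (√(Y² + h²)*3)*1 = (3*√(Y² + h²))*1 = 3*√(Y² + h²))
209*Q(-11, -7) = 209*(3*√((-7)² + (-11)²)) = 209*(3*√(49 + 121)) = 209*(3*√170) = 627*√170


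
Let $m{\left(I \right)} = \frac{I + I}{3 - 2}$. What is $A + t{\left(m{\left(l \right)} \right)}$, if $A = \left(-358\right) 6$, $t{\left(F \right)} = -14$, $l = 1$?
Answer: $-2162$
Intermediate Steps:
$m{\left(I \right)} = 2 I$ ($m{\left(I \right)} = \frac{2 I}{1} = 2 I 1 = 2 I$)
$A = -2148$
$A + t{\left(m{\left(l \right)} \right)} = -2148 - 14 = -2162$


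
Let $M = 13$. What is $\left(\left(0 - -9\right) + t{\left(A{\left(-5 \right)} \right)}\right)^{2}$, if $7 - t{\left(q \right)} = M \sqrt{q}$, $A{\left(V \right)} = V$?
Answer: $\left(16 - 13 i \sqrt{5}\right)^{2} \approx -589.0 - 930.2 i$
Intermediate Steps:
$t{\left(q \right)} = 7 - 13 \sqrt{q}$
$\left(\left(0 - -9\right) + t{\left(A{\left(-5 \right)} \right)}\right)^{2} = \left(\left(0 - -9\right) + \left(7 - 13 \sqrt{-5}\right)\right)^{2} = \left(\left(0 + 9\right) + \left(7 - 13 i \sqrt{5}\right)\right)^{2} = \left(9 + \left(7 - 13 i \sqrt{5}\right)\right)^{2} = \left(16 - 13 i \sqrt{5}\right)^{2}$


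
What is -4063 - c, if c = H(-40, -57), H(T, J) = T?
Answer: -4023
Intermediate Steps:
c = -40
-4063 - c = -4063 - 1*(-40) = -4063 + 40 = -4023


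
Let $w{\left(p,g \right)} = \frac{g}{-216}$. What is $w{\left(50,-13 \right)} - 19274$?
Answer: $- \frac{4163171}{216} \approx -19274.0$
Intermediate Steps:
$w{\left(p,g \right)} = - \frac{g}{216}$ ($w{\left(p,g \right)} = g \left(- \frac{1}{216}\right) = - \frac{g}{216}$)
$w{\left(50,-13 \right)} - 19274 = \left(- \frac{1}{216}\right) \left(-13\right) - 19274 = \frac{13}{216} - 19274 = - \frac{4163171}{216}$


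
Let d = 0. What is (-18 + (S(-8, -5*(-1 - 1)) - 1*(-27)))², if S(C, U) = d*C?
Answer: 81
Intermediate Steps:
S(C, U) = 0 (S(C, U) = 0*C = 0)
(-18 + (S(-8, -5*(-1 - 1)) - 1*(-27)))² = (-18 + (0 - 1*(-27)))² = (-18 + (0 + 27))² = (-18 + 27)² = 9² = 81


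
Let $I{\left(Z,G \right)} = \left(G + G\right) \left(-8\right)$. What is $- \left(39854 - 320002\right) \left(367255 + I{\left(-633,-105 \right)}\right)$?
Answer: $103356402380$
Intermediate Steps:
$I{\left(Z,G \right)} = - 16 G$ ($I{\left(Z,G \right)} = 2 G \left(-8\right) = - 16 G$)
$- \left(39854 - 320002\right) \left(367255 + I{\left(-633,-105 \right)}\right) = - \left(39854 - 320002\right) \left(367255 - -1680\right) = - \left(-280148\right) \left(367255 + 1680\right) = - \left(-280148\right) 368935 = \left(-1\right) \left(-103356402380\right) = 103356402380$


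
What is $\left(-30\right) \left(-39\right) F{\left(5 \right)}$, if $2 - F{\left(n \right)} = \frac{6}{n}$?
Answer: $936$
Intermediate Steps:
$F{\left(n \right)} = 2 - \frac{6}{n}$
$\left(-30\right) \left(-39\right) F{\left(5 \right)} = \left(-30\right) \left(-39\right) \left(2 - \frac{6}{5}\right) = 1170 \left(2 - \frac{6}{5}\right) = 1170 \cdot \frac{4}{5} = 936$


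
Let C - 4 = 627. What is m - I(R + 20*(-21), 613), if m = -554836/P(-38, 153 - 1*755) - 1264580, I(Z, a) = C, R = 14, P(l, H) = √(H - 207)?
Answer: -1265211 + 554836*I*√809/809 ≈ -1.2652e+6 + 19507.0*I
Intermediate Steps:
P(l, H) = √(-207 + H)
C = 631 (C = 4 + 627 = 631)
I(Z, a) = 631
m = -1264580 + 554836*I*√809/809 (m = -554836/√(-207 + (153 - 1*755)) - 1264580 = -554836/√(-207 + (153 - 755)) - 1264580 = -554836/√(-207 - 602) - 1264580 = -554836*(-I*√809/809) - 1264580 = -(-554836)*I*√809/809 - 1264580 = 554836*I*√809/809 - 1264580 = -1264580 + 554836*I*√809/809 ≈ -1.2646e+6 + 19507.0*I)
m - I(R + 20*(-21), 613) = (-1264580 + 554836*I*√809/809) - 1*631 = (-1264580 + 554836*I*√809/809) - 631 = -1265211 + 554836*I*√809/809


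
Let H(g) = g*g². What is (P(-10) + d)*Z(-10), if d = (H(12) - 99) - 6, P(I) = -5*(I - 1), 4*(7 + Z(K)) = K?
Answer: -15941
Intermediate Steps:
Z(K) = -7 + K/4
P(I) = 5 - 5*I (P(I) = -5*(-1 + I) = 5 - 5*I)
H(g) = g³
d = 1623 (d = (12³ - 99) - 6 = (1728 - 99) - 6 = 1629 - 6 = 1623)
(P(-10) + d)*Z(-10) = ((5 - 5*(-10)) + 1623)*(-7 + (¼)*(-10)) = ((5 + 50) + 1623)*(-7 - 5/2) = (55 + 1623)*(-19/2) = 1678*(-19/2) = -15941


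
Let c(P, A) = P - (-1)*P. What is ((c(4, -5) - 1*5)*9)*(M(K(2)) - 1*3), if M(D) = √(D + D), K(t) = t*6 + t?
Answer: -81 + 54*√7 ≈ 61.871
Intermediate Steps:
K(t) = 7*t (K(t) = 6*t + t = 7*t)
c(P, A) = 2*P (c(P, A) = P + P = 2*P)
M(D) = √2*√D (M(D) = √(2*D) = √2*√D)
((c(4, -5) - 1*5)*9)*(M(K(2)) - 1*3) = ((2*4 - 1*5)*9)*(√2*√(7*2) - 1*3) = ((8 - 5)*9)*(√2*√14 - 3) = (3*9)*(2*√7 - 3) = 27*(-3 + 2*√7) = -81 + 54*√7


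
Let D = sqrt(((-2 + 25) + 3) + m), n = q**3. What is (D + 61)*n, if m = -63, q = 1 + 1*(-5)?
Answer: -3904 - 64*I*sqrt(37) ≈ -3904.0 - 389.3*I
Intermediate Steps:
q = -4 (q = 1 - 5 = -4)
n = -64 (n = (-4)**3 = -64)
D = I*sqrt(37) (D = sqrt(((-2 + 25) + 3) - 63) = sqrt((23 + 3) - 63) = sqrt(26 - 63) = sqrt(-37) = I*sqrt(37) ≈ 6.0828*I)
(D + 61)*n = (I*sqrt(37) + 61)*(-64) = (61 + I*sqrt(37))*(-64) = -3904 - 64*I*sqrt(37)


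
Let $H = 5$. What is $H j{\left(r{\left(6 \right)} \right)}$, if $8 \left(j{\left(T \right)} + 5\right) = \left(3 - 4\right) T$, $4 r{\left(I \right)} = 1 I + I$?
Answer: $- \frac{215}{8} \approx -26.875$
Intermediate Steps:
$r{\left(I \right)} = \frac{I}{2}$ ($r{\left(I \right)} = \frac{1 I + I}{4} = \frac{I + I}{4} = \frac{2 I}{4} = \frac{I}{2}$)
$j{\left(T \right)} = -5 - \frac{T}{8}$ ($j{\left(T \right)} = -5 + \frac{\left(3 - 4\right) T}{8} = -5 + \frac{\left(-1\right) T}{8} = -5 - \frac{T}{8}$)
$H j{\left(r{\left(6 \right)} \right)} = 5 \left(-5 - \frac{\frac{1}{2} \cdot 6}{8}\right) = 5 \left(-5 - \frac{3}{8}\right) = 5 \left(- \frac{43}{8}\right) = - \frac{215}{8}$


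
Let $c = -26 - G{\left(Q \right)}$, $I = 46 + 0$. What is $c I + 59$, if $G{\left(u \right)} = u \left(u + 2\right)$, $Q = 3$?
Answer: $-1827$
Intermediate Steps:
$G{\left(u \right)} = u \left(2 + u\right)$
$I = 46$
$c = -41$ ($c = -26 - 3 \left(2 + 3\right) = -26 - 3 \cdot 5 = -26 - 15 = -41$)
$c I + 59 = \left(-41\right) 46 + 59 = -1886 + 59 = -1827$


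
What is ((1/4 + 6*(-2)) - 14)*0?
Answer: 0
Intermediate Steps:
((1/4 + 6*(-2)) - 14)*0 = ((1*(1/4) - 12) - 14)*0 = ((1/4 - 12) - 14)*0 = (-47/4 - 14)*0 = -103/4*0 = 0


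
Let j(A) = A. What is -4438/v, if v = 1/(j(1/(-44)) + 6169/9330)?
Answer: -290806607/102630 ≈ -2833.5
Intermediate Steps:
v = 205260/131053 (v = 1/(1/(-44) + 6169/9330) = 1/(-1/44 + 6169*(1/9330)) = 1/(-1/44 + 6169/9330) = 1/(131053/205260) = 205260/131053 ≈ 1.5662)
-4438/v = -4438/205260/131053 = -4438*131053/205260 = -290806607/102630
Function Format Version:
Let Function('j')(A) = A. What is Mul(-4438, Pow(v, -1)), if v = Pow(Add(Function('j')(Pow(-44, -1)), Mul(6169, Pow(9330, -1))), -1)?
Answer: Rational(-290806607, 102630) ≈ -2833.5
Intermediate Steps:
v = Rational(205260, 131053) (v = Pow(Add(Pow(-44, -1), Mul(6169, Pow(9330, -1))), -1) = Pow(Add(Rational(-1, 44), Mul(6169, Rational(1, 9330))), -1) = Pow(Add(Rational(-1, 44), Rational(6169, 9330)), -1) = Pow(Rational(131053, 205260), -1) = Rational(205260, 131053) ≈ 1.5662)
Mul(-4438, Pow(v, -1)) = Mul(-4438, Pow(Rational(205260, 131053), -1)) = Mul(-4438, Rational(131053, 205260)) = Rational(-290806607, 102630)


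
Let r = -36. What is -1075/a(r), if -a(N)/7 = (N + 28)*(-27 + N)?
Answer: 1075/3528 ≈ 0.30471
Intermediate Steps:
a(N) = -7*(-27 + N)*(28 + N) (a(N) = -7*(N + 28)*(-27 + N) = -7*(28 + N)*(-27 + N) = -7*(-27 + N)*(28 + N))
-1075/a(r) = -1075/(5292 - 7*(-36) - 7*(-36)²) = -1075/(5292 + 252 - 7*1296) = -1075/(5292 + 252 - 9072) = -1075/(-3528) = -1075*(-1/3528) = 1075/3528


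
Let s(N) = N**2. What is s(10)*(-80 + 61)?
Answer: -1900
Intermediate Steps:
s(10)*(-80 + 61) = 10**2*(-80 + 61) = 100*(-19) = -1900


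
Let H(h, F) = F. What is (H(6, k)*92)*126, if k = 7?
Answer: 81144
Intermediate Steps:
(H(6, k)*92)*126 = (7*92)*126 = 644*126 = 81144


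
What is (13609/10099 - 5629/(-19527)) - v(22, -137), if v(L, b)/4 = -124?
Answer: 98135364022/197203173 ≈ 497.64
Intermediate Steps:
v(L, b) = -496 (v(L, b) = 4*(-124) = -496)
(13609/10099 - 5629/(-19527)) - v(22, -137) = (13609/10099 - 5629/(-19527)) - 1*(-496) = (13609*(1/10099) - 5629*(-1/19527)) + 496 = (13609/10099 + 5629/19527) + 496 = 322590214/197203173 + 496 = 98135364022/197203173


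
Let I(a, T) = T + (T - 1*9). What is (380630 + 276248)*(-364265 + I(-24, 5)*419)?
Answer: -239002432788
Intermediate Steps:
I(a, T) = -9 + 2*T (I(a, T) = T + (T - 9) = T + (-9 + T) = -9 + 2*T)
(380630 + 276248)*(-364265 + I(-24, 5)*419) = (380630 + 276248)*(-364265 + (-9 + 2*5)*419) = 656878*(-364265 + (-9 + 10)*419) = 656878*(-364265 + 1*419) = 656878*(-364265 + 419) = 656878*(-363846) = -239002432788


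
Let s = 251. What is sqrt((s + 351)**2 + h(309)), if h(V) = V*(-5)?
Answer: sqrt(360859) ≈ 600.72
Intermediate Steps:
h(V) = -5*V
sqrt((s + 351)**2 + h(309)) = sqrt((251 + 351)**2 - 5*309) = sqrt(602**2 - 1545) = sqrt(362404 - 1545) = sqrt(360859)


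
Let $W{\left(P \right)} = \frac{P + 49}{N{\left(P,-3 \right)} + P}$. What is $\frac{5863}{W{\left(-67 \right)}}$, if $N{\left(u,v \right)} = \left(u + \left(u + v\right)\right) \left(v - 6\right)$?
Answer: $- \frac{3418129}{9} \approx -3.7979 \cdot 10^{5}$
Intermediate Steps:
$N{\left(u,v \right)} = \left(-6 + v\right) \left(v + 2 u\right)$ ($N{\left(u,v \right)} = \left(v + 2 u\right) \left(-6 + v\right) = \left(-6 + v\right) \left(v + 2 u\right)$)
$W{\left(P \right)} = \frac{49 + P}{27 - 17 P}$ ($W{\left(P \right)} = \frac{P + 49}{\left(\left(-3\right)^{2} - 12 P - -18 + 2 P \left(-3\right)\right) + P} = \frac{49 + P}{\left(9 - 12 P + 18 - 6 P\right) + P} = \frac{49 + P}{\left(27 - 18 P\right) + P} = \frac{49 + P}{27 - 17 P}$)
$\frac{5863}{W{\left(-67 \right)}} = \frac{5863}{\frac{1}{27 - -1139} \left(49 - 67\right)} = \frac{5863}{\frac{1}{27 + 1139} \left(-18\right)} = \frac{5863}{\frac{1}{1166} \left(-18\right)} = \frac{5863}{- \frac{9}{583}} = 5863 \left(- \frac{583}{9}\right) = - \frac{3418129}{9}$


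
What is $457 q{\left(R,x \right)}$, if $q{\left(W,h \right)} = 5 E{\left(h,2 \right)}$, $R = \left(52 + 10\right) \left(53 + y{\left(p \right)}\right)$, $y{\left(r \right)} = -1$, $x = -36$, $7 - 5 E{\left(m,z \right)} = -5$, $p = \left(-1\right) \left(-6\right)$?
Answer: $5484$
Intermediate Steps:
$p = 6$
$E{\left(m,z \right)} = \frac{12}{5}$ ($E{\left(m,z \right)} = \frac{7}{5} - -1 = \frac{7}{5} + 1 = \frac{12}{5}$)
$R = 3224$ ($R = \left(52 + 10\right) \left(53 - 1\right) = 62 \cdot 52 = 3224$)
$q{\left(W,h \right)} = 12$ ($q{\left(W,h \right)} = 5 \cdot \frac{12}{5} = 12$)
$457 q{\left(R,x \right)} = 457 \cdot 12 = 5484$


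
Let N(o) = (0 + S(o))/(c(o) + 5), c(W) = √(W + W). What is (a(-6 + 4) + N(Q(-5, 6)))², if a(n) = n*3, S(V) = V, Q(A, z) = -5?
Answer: (-173*I + 84*√10)/(-3*I + 2*√10) ≈ 44.878 - 6.0664*I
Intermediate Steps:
c(W) = √2*√W (c(W) = √(2*W) = √2*√W)
a(n) = 3*n
N(o) = o/(5 + √2*√o) (N(o) = (0 + o)/(√2*√o + 5) = o/(5 + √2*√o))
(a(-6 + 4) + N(Q(-5, 6)))² = (3*(-6 + 4) - 5/(5 + √2*√(-5)))² = (3*(-2) - 5/(5 + √2*(I*√5)))² = (-6 - 5/(5 + I*√10))²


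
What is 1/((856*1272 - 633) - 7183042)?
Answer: -1/6094843 ≈ -1.6407e-7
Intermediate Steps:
1/((856*1272 - 633) - 7183042) = 1/((1088832 - 633) - 7183042) = 1/(1088199 - 7183042) = 1/(-6094843) = -1/6094843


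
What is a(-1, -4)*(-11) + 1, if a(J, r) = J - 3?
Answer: 45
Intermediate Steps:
a(J, r) = -3 + J
a(-1, -4)*(-11) + 1 = (-3 - 1)*(-11) + 1 = -4*(-11) + 1 = 44 + 1 = 45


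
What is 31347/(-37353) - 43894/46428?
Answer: -515825183/289037514 ≈ -1.7846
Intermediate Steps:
31347/(-37353) - 43894/46428 = 31347*(-1/37353) - 43894*1/46428 = -10449/12451 - 21947/23214 = -515825183/289037514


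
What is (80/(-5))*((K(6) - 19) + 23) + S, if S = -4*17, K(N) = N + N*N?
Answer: -804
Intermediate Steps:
K(N) = N + N²
S = -68
(80/(-5))*((K(6) - 19) + 23) + S = (80/(-5))*((6*(1 + 6) - 19) + 23) - 68 = (80*(-⅕))*((6*7 - 19) + 23) - 68 = -16*((42 - 19) + 23) - 68 = -16*(23 + 23) - 68 = -16*46 - 68 = -736 - 68 = -804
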